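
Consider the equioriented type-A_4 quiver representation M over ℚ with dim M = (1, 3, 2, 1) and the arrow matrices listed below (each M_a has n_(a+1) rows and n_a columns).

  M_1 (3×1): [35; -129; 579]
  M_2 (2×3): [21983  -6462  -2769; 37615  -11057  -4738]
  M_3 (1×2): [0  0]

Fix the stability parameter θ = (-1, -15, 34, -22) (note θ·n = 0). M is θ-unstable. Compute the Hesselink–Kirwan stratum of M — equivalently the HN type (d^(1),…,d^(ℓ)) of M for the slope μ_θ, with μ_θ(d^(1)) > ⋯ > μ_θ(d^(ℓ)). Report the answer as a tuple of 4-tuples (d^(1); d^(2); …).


Via rank(M_{q-1}∘⋯∘M_p): M ≅ I[1,3], I[2,2], I[2,3], I[4,4].
μ_θ-semistable layers: μ^(1)=34; μ^(2)=-8; μ^(3)=-15; μ^(4)=-22

((0, 0, 2, 0); (1, 1, 0, 0); (0, 2, 0, 0); (0, 0, 0, 1))


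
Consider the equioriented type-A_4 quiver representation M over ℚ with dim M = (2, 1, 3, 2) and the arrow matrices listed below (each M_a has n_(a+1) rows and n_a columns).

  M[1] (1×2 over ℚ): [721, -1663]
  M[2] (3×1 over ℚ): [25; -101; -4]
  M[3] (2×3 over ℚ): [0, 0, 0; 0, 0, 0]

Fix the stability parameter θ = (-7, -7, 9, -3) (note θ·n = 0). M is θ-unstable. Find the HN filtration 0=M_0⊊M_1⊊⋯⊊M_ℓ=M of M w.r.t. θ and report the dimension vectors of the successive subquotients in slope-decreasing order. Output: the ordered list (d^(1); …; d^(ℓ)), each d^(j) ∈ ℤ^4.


Barcode: M ≅ I[1,1], I[1,3], I[3,3]^2, I[4,4]^2. HN layers by μ_θ (3 steps, strictly decreasing):
  μ^(1)=9; μ^(2)=-3; μ^(3)=-7

((0, 0, 3, 0); (0, 0, 0, 2); (2, 1, 0, 0))


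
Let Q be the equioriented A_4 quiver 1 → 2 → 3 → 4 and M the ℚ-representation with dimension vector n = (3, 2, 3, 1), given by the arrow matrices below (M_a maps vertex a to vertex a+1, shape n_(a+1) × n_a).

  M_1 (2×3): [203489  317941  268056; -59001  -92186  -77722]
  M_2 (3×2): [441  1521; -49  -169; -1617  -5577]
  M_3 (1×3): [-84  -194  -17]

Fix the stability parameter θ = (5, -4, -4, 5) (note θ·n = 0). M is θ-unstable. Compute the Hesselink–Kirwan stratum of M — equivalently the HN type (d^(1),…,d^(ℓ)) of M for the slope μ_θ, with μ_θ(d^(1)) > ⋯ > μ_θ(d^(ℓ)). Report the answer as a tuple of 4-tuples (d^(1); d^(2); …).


Barcode: M ≅ I[1,1], I[1,2], I[1,4], I[3,3]^2. HN layers by μ_θ (4 steps, strictly decreasing):
  μ^(1)=5; μ^(2)=1/2; μ^(3)=-1; μ^(4)=-4

((1, 0, 0, 1); (1, 1, 0, 0); (1, 1, 1, 0); (0, 0, 2, 0))


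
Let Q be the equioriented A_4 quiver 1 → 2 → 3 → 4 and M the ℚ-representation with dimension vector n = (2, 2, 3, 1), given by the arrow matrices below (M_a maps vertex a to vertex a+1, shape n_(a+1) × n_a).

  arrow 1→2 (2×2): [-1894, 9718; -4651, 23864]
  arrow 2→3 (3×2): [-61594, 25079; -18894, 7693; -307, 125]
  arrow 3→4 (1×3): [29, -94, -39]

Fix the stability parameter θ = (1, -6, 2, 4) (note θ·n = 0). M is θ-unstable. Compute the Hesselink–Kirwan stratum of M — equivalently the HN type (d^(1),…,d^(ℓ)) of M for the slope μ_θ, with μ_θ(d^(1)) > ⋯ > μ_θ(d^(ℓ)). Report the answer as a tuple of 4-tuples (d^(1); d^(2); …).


Via rank(M_{q-1}∘⋯∘M_p): M ≅ I[1,3], I[1,4], I[3,3].
μ_θ-semistable layers: μ^(1)=4; μ^(2)=2; μ^(3)=-5/2

((0, 0, 0, 1); (0, 0, 3, 0); (2, 2, 0, 0))


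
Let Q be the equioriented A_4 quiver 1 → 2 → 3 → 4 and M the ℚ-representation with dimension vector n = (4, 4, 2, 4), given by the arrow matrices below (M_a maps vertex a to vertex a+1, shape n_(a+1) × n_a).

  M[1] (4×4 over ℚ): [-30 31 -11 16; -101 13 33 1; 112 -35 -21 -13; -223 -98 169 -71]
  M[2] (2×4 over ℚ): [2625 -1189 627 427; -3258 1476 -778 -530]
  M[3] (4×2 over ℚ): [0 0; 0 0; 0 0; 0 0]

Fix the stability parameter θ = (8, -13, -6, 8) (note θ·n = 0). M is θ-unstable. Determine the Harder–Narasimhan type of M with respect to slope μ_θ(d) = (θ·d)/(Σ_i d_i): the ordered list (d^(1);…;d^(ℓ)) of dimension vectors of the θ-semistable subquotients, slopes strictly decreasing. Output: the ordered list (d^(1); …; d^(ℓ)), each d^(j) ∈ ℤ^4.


Via rank(M_{q-1}∘⋯∘M_p): M ≅ I[1,2]^2, I[1,3]^2, I[4,4]^4.
μ_θ-semistable layers: μ^(1)=8; μ^(2)=-5/2; μ^(3)=-11/3

((0, 0, 0, 4); (2, 2, 0, 0); (2, 2, 2, 0))


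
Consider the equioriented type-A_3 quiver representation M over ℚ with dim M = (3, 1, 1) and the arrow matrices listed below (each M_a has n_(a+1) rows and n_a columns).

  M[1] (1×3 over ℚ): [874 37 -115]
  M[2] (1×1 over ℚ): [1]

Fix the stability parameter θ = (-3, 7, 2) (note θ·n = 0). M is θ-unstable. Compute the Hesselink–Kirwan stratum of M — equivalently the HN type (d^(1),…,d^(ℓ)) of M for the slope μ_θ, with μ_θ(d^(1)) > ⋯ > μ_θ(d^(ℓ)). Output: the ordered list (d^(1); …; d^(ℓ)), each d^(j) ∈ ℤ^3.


Barcode: M ≅ I[1,1]^2, I[1,3]. HN layers by μ_θ (2 steps, strictly decreasing):
  μ^(1)=9/2; μ^(2)=-3

((0, 1, 1); (3, 0, 0))


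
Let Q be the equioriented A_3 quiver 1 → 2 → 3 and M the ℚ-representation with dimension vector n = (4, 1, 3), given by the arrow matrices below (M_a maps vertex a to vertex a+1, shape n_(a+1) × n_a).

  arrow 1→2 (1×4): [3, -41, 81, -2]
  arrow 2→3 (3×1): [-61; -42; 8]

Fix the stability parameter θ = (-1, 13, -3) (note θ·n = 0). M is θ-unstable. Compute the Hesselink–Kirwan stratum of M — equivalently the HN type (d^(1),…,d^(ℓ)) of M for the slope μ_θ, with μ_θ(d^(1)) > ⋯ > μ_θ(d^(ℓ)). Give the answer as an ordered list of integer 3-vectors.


Via rank(M_{q-1}∘⋯∘M_p): M ≅ I[1,1]^3, I[1,3], I[3,3]^2.
μ_θ-semistable layers: μ^(1)=5; μ^(2)=-1; μ^(3)=-3

((0, 1, 1); (4, 0, 0); (0, 0, 2))


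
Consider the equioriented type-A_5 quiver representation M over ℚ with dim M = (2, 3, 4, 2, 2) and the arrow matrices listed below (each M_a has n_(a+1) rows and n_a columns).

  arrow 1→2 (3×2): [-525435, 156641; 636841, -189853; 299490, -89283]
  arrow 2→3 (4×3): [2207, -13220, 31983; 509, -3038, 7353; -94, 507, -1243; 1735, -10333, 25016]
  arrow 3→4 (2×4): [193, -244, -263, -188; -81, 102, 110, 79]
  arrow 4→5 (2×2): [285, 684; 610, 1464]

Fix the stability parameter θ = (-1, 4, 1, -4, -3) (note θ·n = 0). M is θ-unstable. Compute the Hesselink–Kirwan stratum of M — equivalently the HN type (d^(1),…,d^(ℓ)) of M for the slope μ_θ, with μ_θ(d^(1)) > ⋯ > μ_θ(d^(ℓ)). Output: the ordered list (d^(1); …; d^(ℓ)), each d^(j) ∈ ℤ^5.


Via rank(M_{q-1}∘⋯∘M_p): M ≅ I[1,4], I[1,5], I[2,3], I[3,3], I[5,5].
μ_θ-semistable layers: μ^(1)=5/2; μ^(2)=1; μ^(3)=1/3; μ^(4)=-1/2; μ^(5)=-1; μ^(6)=-3

((0, 1, 1, 0, 0); (0, 0, 1, 0, 0); (0, 1, 1, 1, 0); (0, 1, 1, 1, 1); (2, 0, 0, 0, 0); (0, 0, 0, 0, 1))


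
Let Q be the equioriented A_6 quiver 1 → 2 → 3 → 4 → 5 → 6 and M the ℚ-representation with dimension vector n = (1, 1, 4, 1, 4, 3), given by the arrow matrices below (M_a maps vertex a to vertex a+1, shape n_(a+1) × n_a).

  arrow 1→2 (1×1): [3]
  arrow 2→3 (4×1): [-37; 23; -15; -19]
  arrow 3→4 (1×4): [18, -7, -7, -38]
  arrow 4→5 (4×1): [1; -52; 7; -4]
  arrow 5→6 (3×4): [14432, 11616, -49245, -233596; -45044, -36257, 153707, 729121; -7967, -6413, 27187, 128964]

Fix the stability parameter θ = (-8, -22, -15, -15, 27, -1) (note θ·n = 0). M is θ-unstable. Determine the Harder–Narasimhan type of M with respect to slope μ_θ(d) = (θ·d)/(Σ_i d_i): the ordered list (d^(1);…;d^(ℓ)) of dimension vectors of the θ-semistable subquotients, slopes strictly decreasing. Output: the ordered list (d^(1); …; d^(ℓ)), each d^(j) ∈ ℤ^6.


Interval decomposition of M: I[1,3], I[3,3]^2, I[3,6], I[5,5], I[5,6]^2.
HN type (ℓ=3): μ^(1)=27; μ^(2)=13; μ^(3)=-15

((0, 0, 0, 0, 1, 0); (0, 0, 0, 0, 3, 3); (1, 1, 4, 1, 0, 0))


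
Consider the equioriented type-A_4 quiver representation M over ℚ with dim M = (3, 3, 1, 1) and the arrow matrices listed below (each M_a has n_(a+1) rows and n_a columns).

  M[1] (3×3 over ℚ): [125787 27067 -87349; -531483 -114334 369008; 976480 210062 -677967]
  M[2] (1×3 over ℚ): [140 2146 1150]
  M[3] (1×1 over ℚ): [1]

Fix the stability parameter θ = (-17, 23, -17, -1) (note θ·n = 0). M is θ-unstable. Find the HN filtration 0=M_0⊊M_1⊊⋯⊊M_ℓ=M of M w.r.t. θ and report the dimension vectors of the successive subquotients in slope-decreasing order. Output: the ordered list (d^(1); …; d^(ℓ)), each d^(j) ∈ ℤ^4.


Barcode: M ≅ I[1,2]^2, I[1,4]. HN layers by μ_θ (3 steps, strictly decreasing):
  μ^(1)=23; μ^(2)=5/3; μ^(3)=-17

((0, 2, 0, 0); (0, 1, 1, 1); (3, 0, 0, 0))


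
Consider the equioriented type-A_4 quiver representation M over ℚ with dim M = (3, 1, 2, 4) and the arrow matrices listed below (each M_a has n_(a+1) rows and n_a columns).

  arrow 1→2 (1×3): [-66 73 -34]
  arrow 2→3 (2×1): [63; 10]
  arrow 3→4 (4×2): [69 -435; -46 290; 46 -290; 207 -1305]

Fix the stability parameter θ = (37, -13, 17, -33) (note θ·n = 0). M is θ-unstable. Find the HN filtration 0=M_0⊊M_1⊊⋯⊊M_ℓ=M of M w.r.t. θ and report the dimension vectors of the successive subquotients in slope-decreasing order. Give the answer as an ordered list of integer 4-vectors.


Barcode: M ≅ I[1,1]^2, I[1,4], I[3,3], I[4,4]^3. HN layers by μ_θ (4 steps, strictly decreasing):
  μ^(1)=37; μ^(2)=17; μ^(3)=2; μ^(4)=-33

((2, 0, 0, 0); (0, 0, 1, 0); (1, 1, 1, 1); (0, 0, 0, 3))


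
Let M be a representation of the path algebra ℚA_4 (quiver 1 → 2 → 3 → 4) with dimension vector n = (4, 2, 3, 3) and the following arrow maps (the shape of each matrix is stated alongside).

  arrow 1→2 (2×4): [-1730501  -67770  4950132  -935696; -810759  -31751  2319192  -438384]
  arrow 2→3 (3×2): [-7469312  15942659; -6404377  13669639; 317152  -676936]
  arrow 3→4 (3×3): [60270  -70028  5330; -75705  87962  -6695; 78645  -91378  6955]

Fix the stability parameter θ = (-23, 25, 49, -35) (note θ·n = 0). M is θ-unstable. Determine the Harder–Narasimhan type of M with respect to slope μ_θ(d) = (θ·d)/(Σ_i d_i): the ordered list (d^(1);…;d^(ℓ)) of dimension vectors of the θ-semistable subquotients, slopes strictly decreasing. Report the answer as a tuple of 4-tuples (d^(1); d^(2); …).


Interval decomposition of M: I[1,1]^2, I[1,3], I[1,4], I[3,3], I[4,4]^2.
HN type (ℓ=5): μ^(1)=49; μ^(2)=25; μ^(3)=13; μ^(4)=-23; μ^(5)=-35

((0, 0, 2, 0); (0, 1, 0, 0); (0, 1, 1, 1); (4, 0, 0, 0); (0, 0, 0, 2))


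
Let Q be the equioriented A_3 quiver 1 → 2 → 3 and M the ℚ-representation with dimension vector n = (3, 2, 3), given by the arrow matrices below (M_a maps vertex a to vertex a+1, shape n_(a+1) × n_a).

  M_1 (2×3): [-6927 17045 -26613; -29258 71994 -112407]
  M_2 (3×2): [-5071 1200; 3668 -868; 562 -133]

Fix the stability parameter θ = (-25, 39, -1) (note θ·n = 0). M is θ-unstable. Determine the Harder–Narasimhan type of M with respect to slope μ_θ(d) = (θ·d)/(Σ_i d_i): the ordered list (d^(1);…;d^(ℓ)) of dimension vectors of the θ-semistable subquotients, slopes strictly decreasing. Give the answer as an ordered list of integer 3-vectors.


Interval decomposition of M: I[1,1], I[1,3]^2, I[3,3].
HN type (ℓ=3): μ^(1)=19; μ^(2)=-1; μ^(3)=-25

((0, 2, 2); (0, 0, 1); (3, 0, 0))


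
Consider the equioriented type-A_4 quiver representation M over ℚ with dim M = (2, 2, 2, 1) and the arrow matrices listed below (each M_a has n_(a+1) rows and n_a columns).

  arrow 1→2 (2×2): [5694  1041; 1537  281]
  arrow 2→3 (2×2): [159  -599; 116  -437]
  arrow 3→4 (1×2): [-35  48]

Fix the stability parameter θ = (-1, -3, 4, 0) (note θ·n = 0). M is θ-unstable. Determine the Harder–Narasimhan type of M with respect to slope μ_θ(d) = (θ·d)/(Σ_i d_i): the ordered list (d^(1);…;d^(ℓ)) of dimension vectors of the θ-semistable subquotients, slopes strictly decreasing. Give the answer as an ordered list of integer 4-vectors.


Via rank(M_{q-1}∘⋯∘M_p): M ≅ I[1,3], I[1,4].
μ_θ-semistable layers: μ^(1)=4; μ^(2)=2; μ^(3)=-2

((0, 0, 1, 0); (0, 0, 1, 1); (2, 2, 0, 0))


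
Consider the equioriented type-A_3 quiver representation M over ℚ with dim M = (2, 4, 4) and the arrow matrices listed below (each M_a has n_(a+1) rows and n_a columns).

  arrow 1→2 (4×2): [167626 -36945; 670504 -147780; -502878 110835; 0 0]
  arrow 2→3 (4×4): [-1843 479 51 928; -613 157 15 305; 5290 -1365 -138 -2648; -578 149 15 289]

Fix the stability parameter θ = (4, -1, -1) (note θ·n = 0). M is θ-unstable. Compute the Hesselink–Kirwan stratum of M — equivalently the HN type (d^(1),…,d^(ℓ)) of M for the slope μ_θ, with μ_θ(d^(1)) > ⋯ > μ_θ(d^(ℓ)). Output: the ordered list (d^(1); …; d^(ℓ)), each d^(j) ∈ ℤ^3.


Via rank(M_{q-1}∘⋯∘M_p): M ≅ I[1,1], I[1,3], I[2,3]^3.
μ_θ-semistable layers: μ^(1)=4; μ^(2)=2/3; μ^(3)=-1

((1, 0, 0); (1, 1, 1); (0, 3, 3))


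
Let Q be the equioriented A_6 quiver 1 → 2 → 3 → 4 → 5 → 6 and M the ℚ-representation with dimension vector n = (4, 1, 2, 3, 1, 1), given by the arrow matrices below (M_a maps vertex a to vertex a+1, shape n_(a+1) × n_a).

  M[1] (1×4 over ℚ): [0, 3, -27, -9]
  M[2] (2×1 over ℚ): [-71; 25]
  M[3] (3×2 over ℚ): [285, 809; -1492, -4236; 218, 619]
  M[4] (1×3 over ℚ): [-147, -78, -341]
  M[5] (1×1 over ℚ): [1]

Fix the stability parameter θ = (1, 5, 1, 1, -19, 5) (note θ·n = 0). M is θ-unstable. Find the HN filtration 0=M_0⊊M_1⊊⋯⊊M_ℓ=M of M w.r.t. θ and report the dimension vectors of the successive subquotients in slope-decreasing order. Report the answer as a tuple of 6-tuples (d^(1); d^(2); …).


Interval decomposition of M: I[1,1]^3, I[1,6], I[3,4], I[4,4].
HN type (ℓ=3): μ^(1)=5; μ^(2)=1; μ^(3)=-11/5

((0, 0, 0, 0, 0, 1); (3, 0, 1, 2, 0, 0); (1, 1, 1, 1, 1, 0))


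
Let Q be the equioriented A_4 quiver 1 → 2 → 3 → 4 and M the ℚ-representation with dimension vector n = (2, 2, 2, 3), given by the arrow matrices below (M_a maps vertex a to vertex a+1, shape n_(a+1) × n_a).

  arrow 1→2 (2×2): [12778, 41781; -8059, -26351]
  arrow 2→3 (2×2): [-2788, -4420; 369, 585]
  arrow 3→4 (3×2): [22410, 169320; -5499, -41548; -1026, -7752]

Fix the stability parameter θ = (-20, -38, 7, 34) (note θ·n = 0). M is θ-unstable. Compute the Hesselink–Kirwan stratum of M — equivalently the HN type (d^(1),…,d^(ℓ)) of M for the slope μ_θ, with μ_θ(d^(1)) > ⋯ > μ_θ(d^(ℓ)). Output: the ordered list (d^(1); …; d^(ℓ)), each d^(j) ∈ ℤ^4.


Interval decomposition of M: I[1,2], I[1,3], I[3,4], I[4,4]^2.
HN type (ℓ=3): μ^(1)=34; μ^(2)=7; μ^(3)=-29

((0, 0, 0, 3); (0, 0, 2, 0); (2, 2, 0, 0))


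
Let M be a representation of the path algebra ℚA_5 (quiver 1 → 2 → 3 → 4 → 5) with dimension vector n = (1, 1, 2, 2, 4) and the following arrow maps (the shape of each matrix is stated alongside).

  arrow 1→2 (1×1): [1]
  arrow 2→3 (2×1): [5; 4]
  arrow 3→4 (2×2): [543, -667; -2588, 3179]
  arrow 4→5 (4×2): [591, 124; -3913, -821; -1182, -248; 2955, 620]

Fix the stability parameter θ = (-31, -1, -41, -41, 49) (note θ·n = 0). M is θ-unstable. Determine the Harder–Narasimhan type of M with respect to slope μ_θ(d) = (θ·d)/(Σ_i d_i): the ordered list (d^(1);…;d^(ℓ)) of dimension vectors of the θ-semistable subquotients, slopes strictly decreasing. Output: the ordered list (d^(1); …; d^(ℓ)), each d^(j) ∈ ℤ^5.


Via rank(M_{q-1}∘⋯∘M_p): M ≅ I[1,5], I[3,5], I[5,5]^2.
μ_θ-semistable layers: μ^(1)=49; μ^(2)=-83/3; μ^(3)=-31; μ^(4)=-41

((0, 0, 0, 0, 4); (0, 1, 1, 1, 0); (1, 0, 0, 0, 0); (0, 0, 1, 1, 0))


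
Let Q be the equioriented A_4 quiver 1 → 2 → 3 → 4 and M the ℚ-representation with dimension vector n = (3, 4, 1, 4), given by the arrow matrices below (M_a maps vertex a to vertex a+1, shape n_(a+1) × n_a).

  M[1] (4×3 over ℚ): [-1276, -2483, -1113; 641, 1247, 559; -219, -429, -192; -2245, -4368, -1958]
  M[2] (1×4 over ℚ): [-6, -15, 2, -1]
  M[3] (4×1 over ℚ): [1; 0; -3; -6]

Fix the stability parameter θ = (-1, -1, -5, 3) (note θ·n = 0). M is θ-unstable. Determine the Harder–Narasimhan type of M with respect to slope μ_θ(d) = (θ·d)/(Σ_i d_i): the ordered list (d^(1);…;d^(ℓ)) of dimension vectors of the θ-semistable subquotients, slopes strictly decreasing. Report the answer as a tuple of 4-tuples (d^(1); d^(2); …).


Interval decomposition of M: I[1,2]^2, I[1,4], I[2,2], I[4,4]^3.
HN type (ℓ=3): μ^(1)=3; μ^(2)=-1; μ^(3)=-7/3

((0, 0, 0, 4); (2, 3, 0, 0); (1, 1, 1, 0))


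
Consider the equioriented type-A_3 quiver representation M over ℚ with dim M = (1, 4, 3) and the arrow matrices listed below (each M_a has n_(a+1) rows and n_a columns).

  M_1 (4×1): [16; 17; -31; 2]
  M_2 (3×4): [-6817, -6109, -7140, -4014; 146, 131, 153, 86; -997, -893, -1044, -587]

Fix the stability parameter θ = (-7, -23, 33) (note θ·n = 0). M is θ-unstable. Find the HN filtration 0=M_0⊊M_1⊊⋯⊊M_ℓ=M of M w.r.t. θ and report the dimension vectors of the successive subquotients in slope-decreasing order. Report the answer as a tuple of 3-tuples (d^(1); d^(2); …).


Interval decomposition of M: I[1,3], I[2,2], I[2,3]^2.
HN type (ℓ=3): μ^(1)=33; μ^(2)=-15; μ^(3)=-23

((0, 0, 3); (1, 1, 0); (0, 3, 0))


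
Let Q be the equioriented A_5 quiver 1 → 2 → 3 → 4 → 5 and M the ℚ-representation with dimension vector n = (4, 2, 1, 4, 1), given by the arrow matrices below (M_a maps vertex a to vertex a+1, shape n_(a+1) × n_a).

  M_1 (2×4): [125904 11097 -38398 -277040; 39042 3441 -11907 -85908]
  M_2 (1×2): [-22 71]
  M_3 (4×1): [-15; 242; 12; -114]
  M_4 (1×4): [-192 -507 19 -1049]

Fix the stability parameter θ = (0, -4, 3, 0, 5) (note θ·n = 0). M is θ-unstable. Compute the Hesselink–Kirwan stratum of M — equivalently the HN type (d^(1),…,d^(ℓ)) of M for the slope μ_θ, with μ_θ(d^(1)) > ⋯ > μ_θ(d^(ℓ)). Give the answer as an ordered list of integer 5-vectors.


Barcode: M ≅ I[1,1]^2, I[1,2], I[1,4], I[4,4]^2, I[4,5]. HN layers by μ_θ (4 steps, strictly decreasing):
  μ^(1)=5; μ^(2)=3/2; μ^(3)=0; μ^(4)=-2

((0, 0, 0, 0, 1); (0, 0, 1, 1, 0); (2, 0, 0, 3, 0); (2, 2, 0, 0, 0))


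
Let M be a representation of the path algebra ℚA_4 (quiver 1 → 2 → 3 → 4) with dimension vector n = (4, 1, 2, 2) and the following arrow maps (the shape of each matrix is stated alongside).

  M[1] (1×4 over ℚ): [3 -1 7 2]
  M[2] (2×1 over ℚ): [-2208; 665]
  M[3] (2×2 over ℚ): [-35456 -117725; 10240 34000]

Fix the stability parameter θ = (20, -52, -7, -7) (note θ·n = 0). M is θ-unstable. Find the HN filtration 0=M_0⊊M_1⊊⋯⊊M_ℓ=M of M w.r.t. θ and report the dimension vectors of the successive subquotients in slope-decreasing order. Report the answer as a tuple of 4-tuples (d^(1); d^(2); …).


Via rank(M_{q-1}∘⋯∘M_p): M ≅ I[1,1]^3, I[1,4], I[3,3], I[4,4].
μ_θ-semistable layers: μ^(1)=20; μ^(2)=-7; μ^(3)=-16

((3, 0, 0, 0); (0, 0, 2, 2); (1, 1, 0, 0))


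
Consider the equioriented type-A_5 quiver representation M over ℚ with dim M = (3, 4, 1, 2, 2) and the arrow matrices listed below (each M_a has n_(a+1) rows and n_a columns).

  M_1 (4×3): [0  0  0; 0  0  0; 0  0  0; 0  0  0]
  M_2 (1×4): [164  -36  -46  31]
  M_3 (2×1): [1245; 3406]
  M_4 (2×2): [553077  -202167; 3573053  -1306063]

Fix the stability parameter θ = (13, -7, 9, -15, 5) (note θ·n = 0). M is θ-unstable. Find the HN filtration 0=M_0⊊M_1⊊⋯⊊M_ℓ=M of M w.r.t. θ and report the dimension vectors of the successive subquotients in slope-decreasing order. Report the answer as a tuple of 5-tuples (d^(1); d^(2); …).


Barcode: M ≅ I[1,1]^3, I[2,2]^3, I[2,5], I[4,4], I[5,5]. HN layers by μ_θ (5 steps, strictly decreasing):
  μ^(1)=13; μ^(2)=5; μ^(3)=-3; μ^(4)=-7; μ^(5)=-15

((3, 0, 0, 0, 0); (0, 0, 0, 0, 2); (0, 0, 1, 1, 0); (0, 4, 0, 0, 0); (0, 0, 0, 1, 0))


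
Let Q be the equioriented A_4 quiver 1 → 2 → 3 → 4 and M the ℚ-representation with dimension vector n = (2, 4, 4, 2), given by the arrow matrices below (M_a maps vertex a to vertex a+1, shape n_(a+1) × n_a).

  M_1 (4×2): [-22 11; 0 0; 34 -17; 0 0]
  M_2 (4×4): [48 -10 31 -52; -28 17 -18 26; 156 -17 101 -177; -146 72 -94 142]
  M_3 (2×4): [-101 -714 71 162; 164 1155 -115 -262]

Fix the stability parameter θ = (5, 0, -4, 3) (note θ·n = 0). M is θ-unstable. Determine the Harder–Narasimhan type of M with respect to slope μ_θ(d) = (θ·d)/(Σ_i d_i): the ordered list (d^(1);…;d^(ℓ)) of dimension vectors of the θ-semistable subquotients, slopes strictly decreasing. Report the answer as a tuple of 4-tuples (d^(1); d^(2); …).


Barcode: M ≅ I[1,1], I[1,4], I[2,3]^2, I[2,4]. HN layers by μ_θ (4 steps, strictly decreasing):
  μ^(1)=5; μ^(2)=3; μ^(3)=1/3; μ^(4)=-2

((1, 0, 0, 0); (0, 0, 0, 2); (1, 1, 1, 0); (0, 3, 3, 0))


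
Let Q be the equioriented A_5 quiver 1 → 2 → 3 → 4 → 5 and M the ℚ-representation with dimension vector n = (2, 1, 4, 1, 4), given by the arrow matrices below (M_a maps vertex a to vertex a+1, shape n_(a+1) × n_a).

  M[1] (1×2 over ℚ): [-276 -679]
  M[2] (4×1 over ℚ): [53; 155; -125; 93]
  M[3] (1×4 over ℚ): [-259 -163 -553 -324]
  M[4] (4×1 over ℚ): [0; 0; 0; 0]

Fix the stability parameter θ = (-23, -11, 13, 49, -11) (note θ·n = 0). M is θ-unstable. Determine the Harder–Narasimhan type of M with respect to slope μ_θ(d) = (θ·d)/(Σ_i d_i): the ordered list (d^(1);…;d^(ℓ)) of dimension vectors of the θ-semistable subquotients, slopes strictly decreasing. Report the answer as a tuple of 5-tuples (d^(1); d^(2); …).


Barcode: M ≅ I[1,1], I[1,4], I[3,3]^3, I[5,5]^4. HN layers by μ_θ (4 steps, strictly decreasing):
  μ^(1)=49; μ^(2)=13; μ^(3)=-11; μ^(4)=-23

((0, 0, 0, 1, 0); (0, 0, 4, 0, 0); (0, 1, 0, 0, 4); (2, 0, 0, 0, 0))


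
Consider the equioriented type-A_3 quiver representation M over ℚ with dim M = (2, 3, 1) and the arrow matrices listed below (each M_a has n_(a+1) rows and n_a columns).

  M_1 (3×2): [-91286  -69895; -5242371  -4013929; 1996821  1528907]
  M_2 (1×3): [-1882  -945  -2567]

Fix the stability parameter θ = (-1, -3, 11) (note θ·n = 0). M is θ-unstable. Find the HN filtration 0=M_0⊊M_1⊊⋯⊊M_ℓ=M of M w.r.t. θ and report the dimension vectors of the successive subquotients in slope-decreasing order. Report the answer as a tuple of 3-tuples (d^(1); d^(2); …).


Barcode: M ≅ I[1,2], I[1,3], I[2,2]. HN layers by μ_θ (3 steps, strictly decreasing):
  μ^(1)=11; μ^(2)=-2; μ^(3)=-3

((0, 0, 1); (2, 2, 0); (0, 1, 0))


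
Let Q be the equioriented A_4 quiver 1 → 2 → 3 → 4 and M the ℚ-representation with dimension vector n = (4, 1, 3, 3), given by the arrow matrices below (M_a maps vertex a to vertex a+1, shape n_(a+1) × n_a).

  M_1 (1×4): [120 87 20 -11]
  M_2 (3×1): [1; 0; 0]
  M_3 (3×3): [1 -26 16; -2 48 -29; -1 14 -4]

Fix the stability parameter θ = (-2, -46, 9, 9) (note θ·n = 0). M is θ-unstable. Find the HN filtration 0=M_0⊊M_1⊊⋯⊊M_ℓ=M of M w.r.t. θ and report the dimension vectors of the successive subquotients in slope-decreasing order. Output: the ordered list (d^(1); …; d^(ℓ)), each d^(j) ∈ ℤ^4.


Via rank(M_{q-1}∘⋯∘M_p): M ≅ I[1,1]^3, I[1,4], I[3,4]^2.
μ_θ-semistable layers: μ^(1)=9; μ^(2)=-2; μ^(3)=-24

((0, 0, 3, 3); (3, 0, 0, 0); (1, 1, 0, 0))


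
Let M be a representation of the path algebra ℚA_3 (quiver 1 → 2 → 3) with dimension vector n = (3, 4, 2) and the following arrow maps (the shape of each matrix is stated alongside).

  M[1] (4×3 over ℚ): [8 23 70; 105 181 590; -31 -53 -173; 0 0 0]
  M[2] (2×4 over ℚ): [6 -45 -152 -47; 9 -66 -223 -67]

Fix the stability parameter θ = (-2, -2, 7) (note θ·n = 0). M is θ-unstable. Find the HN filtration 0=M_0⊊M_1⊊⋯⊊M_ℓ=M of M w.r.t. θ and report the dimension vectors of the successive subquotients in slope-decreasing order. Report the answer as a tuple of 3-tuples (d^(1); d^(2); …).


Barcode: M ≅ I[1,2], I[1,3]^2, I[2,2]. HN layers by μ_θ (2 steps, strictly decreasing):
  μ^(1)=7; μ^(2)=-2

((0, 0, 2); (3, 4, 0))


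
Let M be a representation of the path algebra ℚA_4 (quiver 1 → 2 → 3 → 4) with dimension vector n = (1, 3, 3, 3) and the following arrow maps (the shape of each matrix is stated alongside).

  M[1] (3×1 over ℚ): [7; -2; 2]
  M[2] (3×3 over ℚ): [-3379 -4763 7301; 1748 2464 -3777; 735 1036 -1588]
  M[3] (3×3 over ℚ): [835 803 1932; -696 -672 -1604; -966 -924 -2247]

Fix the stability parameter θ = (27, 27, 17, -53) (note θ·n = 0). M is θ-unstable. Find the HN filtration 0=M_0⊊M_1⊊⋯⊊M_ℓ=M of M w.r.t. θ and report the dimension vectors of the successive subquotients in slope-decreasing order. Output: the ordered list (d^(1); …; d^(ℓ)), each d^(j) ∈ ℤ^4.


Barcode: M ≅ I[1,4], I[2,3], I[2,4], I[4,4]. HN layers by μ_θ (4 steps, strictly decreasing):
  μ^(1)=22; μ^(2)=9/2; μ^(3)=-3; μ^(4)=-53

((0, 1, 1, 0); (1, 1, 1, 1); (0, 1, 1, 1); (0, 0, 0, 1))


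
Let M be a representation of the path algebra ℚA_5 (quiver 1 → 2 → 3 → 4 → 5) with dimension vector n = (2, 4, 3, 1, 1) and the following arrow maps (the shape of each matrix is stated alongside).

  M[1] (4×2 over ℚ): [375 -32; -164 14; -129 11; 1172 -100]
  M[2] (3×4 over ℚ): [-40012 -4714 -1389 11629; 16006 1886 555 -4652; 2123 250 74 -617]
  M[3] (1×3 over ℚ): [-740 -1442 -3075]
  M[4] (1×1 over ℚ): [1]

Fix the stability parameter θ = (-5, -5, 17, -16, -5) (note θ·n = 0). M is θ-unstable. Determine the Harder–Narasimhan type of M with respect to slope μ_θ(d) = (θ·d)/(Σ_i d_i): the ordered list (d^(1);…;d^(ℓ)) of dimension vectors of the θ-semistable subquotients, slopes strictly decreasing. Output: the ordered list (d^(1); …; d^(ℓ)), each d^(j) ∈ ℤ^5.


Via rank(M_{q-1}∘⋯∘M_p): M ≅ I[1,3], I[1,5], I[2,2], I[2,3].
μ_θ-semistable layers: μ^(1)=17; μ^(2)=-4/3; μ^(3)=-5

((0, 0, 2, 0, 0); (0, 0, 1, 1, 1); (2, 4, 0, 0, 0))


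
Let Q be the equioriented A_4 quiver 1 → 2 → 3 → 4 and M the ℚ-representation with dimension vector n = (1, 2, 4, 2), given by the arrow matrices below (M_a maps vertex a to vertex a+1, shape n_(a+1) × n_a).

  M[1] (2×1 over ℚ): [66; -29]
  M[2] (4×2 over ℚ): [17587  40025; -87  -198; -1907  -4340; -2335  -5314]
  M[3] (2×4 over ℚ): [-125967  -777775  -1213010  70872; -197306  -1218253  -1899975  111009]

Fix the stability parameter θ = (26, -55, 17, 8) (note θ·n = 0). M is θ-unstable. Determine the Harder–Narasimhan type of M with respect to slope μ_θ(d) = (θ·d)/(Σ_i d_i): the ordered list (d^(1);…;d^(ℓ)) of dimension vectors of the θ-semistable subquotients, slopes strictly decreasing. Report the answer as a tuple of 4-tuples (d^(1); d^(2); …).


Interval decomposition of M: I[1,4], I[2,4], I[3,3]^2.
HN type (ℓ=4): μ^(1)=17; μ^(2)=25/2; μ^(3)=-29/2; μ^(4)=-55

((0, 0, 2, 0); (0, 0, 2, 2); (1, 1, 0, 0); (0, 1, 0, 0))


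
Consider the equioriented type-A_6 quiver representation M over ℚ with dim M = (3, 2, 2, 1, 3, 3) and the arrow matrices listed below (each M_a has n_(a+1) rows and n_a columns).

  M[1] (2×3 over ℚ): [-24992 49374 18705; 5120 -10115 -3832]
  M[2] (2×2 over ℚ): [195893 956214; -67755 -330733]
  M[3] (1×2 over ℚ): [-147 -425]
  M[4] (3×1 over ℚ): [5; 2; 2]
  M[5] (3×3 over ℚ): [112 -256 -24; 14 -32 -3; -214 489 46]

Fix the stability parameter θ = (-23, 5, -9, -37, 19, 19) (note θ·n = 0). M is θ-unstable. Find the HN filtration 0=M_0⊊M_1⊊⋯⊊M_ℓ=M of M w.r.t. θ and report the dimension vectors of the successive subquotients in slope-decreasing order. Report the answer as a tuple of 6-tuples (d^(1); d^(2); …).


Via rank(M_{q-1}∘⋯∘M_p): M ≅ I[1,1], I[1,3], I[1,5], I[5,6]^2, I[6,6].
μ_θ-semistable layers: μ^(1)=19; μ^(2)=-2; μ^(3)=-41/3; μ^(4)=-23

((0, 0, 0, 0, 3, 3); (0, 1, 1, 0, 0, 0); (0, 1, 1, 1, 0, 0); (3, 0, 0, 0, 0, 0))


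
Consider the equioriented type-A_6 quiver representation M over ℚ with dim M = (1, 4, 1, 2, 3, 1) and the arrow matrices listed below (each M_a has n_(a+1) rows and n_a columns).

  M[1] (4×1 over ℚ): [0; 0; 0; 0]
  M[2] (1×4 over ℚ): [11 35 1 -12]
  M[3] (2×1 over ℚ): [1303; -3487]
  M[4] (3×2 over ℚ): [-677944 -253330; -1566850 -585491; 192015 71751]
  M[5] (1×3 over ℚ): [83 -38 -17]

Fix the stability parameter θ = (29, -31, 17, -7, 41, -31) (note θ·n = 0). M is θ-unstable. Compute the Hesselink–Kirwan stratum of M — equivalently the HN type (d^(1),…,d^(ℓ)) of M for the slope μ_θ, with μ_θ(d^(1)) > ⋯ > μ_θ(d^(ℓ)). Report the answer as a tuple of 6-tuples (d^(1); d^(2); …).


Barcode: M ≅ I[1,1], I[2,2]^3, I[2,6], I[4,5], I[5,5]. HN layers by μ_θ (5 steps, strictly decreasing):
  μ^(1)=41; μ^(2)=29; μ^(3)=5; μ^(4)=-7; μ^(5)=-31

((0, 0, 0, 0, 2, 0); (1, 0, 0, 0, 0, 0); (0, 0, 1, 1, 1, 1); (0, 0, 0, 1, 0, 0); (0, 4, 0, 0, 0, 0))


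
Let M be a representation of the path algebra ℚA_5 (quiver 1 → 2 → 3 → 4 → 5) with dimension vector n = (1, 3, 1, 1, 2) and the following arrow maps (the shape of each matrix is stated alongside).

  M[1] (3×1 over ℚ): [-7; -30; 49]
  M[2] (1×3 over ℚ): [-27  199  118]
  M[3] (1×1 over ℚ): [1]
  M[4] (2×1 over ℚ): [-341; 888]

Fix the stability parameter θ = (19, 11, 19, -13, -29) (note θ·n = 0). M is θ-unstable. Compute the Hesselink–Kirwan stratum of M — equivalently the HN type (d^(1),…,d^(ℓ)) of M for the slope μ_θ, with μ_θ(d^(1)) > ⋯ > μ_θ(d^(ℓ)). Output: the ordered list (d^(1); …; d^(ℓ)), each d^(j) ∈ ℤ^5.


Interval decomposition of M: I[1,5], I[2,2]^2, I[5,5].
HN type (ℓ=3): μ^(1)=11; μ^(2)=7/5; μ^(3)=-29

((0, 2, 0, 0, 0); (1, 1, 1, 1, 1); (0, 0, 0, 0, 1))


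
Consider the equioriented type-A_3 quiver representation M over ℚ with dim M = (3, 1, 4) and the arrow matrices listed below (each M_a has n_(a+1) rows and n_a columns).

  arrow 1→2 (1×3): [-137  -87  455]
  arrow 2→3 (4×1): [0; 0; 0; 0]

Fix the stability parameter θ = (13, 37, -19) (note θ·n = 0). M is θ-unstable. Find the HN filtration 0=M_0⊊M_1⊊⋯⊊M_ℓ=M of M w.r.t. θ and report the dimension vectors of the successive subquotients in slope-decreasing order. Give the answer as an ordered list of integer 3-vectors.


Interval decomposition of M: I[1,1]^2, I[1,2], I[3,3]^4.
HN type (ℓ=3): μ^(1)=37; μ^(2)=13; μ^(3)=-19

((0, 1, 0); (3, 0, 0); (0, 0, 4))


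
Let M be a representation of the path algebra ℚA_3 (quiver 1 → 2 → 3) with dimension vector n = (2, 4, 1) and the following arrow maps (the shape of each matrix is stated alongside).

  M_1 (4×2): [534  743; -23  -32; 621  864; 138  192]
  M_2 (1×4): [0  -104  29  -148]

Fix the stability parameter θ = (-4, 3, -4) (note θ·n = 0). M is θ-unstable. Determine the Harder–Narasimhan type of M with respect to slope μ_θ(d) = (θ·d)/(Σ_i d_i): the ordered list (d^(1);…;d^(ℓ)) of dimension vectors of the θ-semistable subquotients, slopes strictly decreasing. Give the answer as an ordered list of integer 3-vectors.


Barcode: M ≅ I[1,2], I[1,3], I[2,2]^2. HN layers by μ_θ (3 steps, strictly decreasing):
  μ^(1)=3; μ^(2)=-1/2; μ^(3)=-4

((0, 3, 0); (0, 1, 1); (2, 0, 0))


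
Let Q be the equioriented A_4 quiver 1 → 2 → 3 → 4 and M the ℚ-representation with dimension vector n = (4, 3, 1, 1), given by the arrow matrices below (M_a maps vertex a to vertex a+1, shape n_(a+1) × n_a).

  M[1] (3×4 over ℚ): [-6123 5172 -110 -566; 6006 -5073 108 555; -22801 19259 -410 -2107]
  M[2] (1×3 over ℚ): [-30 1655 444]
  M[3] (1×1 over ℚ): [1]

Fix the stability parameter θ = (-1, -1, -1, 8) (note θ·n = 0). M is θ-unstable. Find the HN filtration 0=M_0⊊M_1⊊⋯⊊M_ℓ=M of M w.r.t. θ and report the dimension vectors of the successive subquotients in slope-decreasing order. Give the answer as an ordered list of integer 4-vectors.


Via rank(M_{q-1}∘⋯∘M_p): M ≅ I[1,1]^2, I[1,2], I[1,4], I[2,2].
μ_θ-semistable layers: μ^(1)=8; μ^(2)=-1

((0, 0, 0, 1); (4, 3, 1, 0))


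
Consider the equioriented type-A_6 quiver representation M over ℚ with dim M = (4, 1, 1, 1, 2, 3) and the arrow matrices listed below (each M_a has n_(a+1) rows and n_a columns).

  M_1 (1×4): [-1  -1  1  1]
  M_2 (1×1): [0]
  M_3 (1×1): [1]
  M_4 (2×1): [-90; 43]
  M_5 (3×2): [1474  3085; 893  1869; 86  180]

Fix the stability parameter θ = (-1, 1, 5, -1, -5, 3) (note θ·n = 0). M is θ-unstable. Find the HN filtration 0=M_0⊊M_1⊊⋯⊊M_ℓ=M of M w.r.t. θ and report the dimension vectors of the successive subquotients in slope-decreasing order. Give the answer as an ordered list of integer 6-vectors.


Interval decomposition of M: I[1,1]^3, I[1,2], I[3,6], I[5,6], I[6,6].
HN type (ℓ=5): μ^(1)=3; μ^(2)=1; μ^(3)=-1/3; μ^(4)=-1; μ^(5)=-5

((0, 0, 0, 0, 0, 3); (0, 1, 0, 0, 0, 0); (0, 0, 1, 1, 1, 0); (4, 0, 0, 0, 0, 0); (0, 0, 0, 0, 1, 0))


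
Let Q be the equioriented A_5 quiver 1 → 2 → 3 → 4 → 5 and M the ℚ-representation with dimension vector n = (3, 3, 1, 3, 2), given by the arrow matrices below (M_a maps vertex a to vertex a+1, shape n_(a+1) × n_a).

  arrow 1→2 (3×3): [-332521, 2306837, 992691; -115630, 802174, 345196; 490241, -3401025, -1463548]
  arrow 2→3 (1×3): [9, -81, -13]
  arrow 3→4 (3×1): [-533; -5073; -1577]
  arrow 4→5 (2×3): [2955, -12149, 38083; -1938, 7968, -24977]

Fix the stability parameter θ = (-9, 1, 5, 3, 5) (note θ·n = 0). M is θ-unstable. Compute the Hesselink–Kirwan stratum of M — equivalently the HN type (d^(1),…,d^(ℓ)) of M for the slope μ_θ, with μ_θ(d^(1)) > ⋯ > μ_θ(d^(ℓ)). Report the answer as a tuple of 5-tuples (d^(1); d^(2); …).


Via rank(M_{q-1}∘⋯∘M_p): M ≅ I[1,1], I[1,2], I[1,5], I[2,2], I[4,4], I[4,5].
μ_θ-semistable layers: μ^(1)=5; μ^(2)=4; μ^(3)=3; μ^(4)=1; μ^(5)=-9

((0, 0, 0, 0, 2); (0, 0, 1, 1, 0); (0, 0, 0, 2, 0); (0, 3, 0, 0, 0); (3, 0, 0, 0, 0))


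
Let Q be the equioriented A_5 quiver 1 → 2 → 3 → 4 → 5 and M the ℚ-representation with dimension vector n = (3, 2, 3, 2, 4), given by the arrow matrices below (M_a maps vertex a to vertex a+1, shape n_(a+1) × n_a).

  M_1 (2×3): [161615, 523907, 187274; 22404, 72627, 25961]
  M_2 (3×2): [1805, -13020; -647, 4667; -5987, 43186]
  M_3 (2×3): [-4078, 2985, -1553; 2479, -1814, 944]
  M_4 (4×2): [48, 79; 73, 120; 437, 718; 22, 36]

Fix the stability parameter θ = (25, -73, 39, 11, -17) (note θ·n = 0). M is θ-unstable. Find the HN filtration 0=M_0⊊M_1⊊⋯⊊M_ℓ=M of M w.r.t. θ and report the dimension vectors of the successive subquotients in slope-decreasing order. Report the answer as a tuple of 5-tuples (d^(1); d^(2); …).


Via rank(M_{q-1}∘⋯∘M_p): M ≅ I[1,1], I[1,5]^2, I[3,3], I[5,5]^2.
μ_θ-semistable layers: μ^(1)=39; μ^(2)=25; μ^(3)=11; μ^(4)=-17; μ^(5)=-24

((0, 0, 1, 0, 0); (1, 0, 0, 0, 0); (0, 0, 2, 2, 2); (0, 0, 0, 0, 2); (2, 2, 0, 0, 0))


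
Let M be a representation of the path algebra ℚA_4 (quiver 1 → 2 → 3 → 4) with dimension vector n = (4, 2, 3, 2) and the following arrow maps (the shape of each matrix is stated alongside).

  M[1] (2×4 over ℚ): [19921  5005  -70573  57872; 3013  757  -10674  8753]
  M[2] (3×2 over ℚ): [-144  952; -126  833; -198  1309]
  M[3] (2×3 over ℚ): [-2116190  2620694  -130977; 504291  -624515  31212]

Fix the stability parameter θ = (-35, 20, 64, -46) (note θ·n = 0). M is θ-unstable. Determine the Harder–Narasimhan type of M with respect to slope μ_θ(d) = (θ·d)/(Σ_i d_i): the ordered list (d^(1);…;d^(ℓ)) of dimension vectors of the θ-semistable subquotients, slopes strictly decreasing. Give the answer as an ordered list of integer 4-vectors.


Barcode: M ≅ I[1,1]^2, I[1,2], I[1,4], I[3,3], I[3,4]. HN layers by μ_θ (5 steps, strictly decreasing):
  μ^(1)=64; μ^(2)=20; μ^(3)=38/3; μ^(4)=9; μ^(5)=-35

((0, 0, 1, 0); (0, 1, 0, 0); (0, 1, 1, 1); (0, 0, 1, 1); (4, 0, 0, 0))


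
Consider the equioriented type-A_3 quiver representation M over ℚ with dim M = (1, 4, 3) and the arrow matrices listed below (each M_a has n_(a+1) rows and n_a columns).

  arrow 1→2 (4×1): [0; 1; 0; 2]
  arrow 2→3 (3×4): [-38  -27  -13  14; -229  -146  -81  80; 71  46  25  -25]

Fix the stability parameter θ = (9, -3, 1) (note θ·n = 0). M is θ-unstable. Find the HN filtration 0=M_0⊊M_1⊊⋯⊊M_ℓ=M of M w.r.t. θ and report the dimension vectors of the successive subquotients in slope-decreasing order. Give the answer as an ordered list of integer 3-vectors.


Barcode: M ≅ I[1,3], I[2,2], I[2,3]^2. HN layers by μ_θ (3 steps, strictly decreasing):
  μ^(1)=7/3; μ^(2)=1; μ^(3)=-3

((1, 1, 1); (0, 0, 2); (0, 3, 0))


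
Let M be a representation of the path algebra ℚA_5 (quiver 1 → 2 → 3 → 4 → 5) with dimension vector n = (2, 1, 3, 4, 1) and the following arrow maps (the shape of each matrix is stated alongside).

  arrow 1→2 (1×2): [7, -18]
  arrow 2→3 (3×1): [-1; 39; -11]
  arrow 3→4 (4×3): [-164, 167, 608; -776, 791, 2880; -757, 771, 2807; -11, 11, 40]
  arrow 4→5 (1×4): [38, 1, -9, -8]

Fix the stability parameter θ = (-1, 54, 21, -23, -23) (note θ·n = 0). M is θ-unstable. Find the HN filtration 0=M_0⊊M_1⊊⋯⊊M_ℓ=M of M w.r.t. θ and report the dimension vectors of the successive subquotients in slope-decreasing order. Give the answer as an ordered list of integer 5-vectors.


Barcode: M ≅ I[1,1], I[1,5], I[3,4]^2, I[4,4]. HN layers by μ_θ (3 steps, strictly decreasing):
  μ^(1)=29/4; μ^(2)=-1; μ^(3)=-23

((0, 1, 1, 1, 1); (2, 0, 2, 2, 0); (0, 0, 0, 1, 0))


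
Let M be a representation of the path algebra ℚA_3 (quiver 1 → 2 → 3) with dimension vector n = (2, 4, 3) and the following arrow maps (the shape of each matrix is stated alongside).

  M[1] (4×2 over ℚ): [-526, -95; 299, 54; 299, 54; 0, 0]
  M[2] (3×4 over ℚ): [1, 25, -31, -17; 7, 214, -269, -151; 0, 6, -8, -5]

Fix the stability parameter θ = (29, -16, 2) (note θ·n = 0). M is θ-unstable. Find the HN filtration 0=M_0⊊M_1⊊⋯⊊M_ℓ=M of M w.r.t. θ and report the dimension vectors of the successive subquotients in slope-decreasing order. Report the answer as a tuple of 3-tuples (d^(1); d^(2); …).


Via rank(M_{q-1}∘⋯∘M_p): M ≅ I[1,3]^2, I[2,2], I[2,3].
μ_θ-semistable layers: μ^(1)=5; μ^(2)=2; μ^(3)=-16

((2, 2, 2); (0, 0, 1); (0, 2, 0))


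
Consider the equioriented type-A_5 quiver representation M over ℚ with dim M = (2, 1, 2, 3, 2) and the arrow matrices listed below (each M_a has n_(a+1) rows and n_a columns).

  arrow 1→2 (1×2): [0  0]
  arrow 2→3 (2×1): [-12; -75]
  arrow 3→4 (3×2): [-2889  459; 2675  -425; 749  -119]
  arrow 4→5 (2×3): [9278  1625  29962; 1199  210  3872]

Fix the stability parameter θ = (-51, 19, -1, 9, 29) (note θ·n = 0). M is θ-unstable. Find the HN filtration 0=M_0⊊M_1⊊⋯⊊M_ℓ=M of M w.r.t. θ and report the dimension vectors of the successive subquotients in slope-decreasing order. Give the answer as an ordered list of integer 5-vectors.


Via rank(M_{q-1}∘⋯∘M_p): M ≅ I[1,1]^2, I[2,5], I[3,3], I[4,4], I[4,5].
μ_θ-semistable layers: μ^(1)=29; μ^(2)=9; μ^(3)=-1; μ^(4)=-51

((0, 0, 0, 0, 2); (0, 1, 1, 3, 0); (0, 0, 1, 0, 0); (2, 0, 0, 0, 0))


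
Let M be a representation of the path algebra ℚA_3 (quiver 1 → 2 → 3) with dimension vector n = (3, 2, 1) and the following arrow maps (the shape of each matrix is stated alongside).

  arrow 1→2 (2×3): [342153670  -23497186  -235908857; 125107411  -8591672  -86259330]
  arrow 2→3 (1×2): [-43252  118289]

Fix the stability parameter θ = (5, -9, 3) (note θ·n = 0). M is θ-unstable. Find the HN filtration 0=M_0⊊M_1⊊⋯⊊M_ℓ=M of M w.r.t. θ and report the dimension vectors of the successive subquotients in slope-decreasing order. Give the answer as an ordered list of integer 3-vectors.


Barcode: M ≅ I[1,1], I[1,2], I[1,3]. HN layers by μ_θ (3 steps, strictly decreasing):
  μ^(1)=5; μ^(2)=3; μ^(3)=-2

((1, 0, 0); (0, 0, 1); (2, 2, 0))
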